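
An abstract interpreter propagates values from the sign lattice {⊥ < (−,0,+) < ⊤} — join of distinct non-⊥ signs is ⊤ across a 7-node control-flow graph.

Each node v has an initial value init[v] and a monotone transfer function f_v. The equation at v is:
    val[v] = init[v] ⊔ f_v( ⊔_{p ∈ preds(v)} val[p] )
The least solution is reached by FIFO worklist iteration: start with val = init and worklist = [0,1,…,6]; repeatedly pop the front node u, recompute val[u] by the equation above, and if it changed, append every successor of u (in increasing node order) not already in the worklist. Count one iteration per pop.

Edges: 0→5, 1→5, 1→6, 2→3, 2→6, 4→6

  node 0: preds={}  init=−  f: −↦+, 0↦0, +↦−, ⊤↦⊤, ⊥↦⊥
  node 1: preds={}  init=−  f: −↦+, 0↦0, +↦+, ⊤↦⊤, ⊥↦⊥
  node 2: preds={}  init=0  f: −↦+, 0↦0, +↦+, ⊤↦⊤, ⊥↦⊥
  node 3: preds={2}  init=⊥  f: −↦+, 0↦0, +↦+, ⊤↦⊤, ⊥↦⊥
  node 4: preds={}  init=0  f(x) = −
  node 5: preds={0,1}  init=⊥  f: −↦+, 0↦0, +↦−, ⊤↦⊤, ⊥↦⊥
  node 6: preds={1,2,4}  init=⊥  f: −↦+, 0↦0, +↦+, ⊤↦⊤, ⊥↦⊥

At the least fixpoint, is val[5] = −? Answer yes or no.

Worklist (7 pops):
  #1 pop 0: in=⊥ → − (no change)
  #2 pop 1: in=⊥ → − (no change)
  #3 pop 2: in=⊥ → 0 (no change)
  #4 pop 3: in=0 → 0 (was ⊥); enqueue []
  #5 pop 4: in=⊥ → ⊤ (was 0); enqueue []
  #6 pop 5: in=− → + (was ⊥); enqueue []
  #7 pop 6: in=⊤ → ⊤ (was ⊥); enqueue []

Fixpoint:
  val[0] = −
  val[1] = −
  val[2] = 0
  val[3] = 0
  val[4] = ⊤
  val[5] = +
  val[6] = ⊤

no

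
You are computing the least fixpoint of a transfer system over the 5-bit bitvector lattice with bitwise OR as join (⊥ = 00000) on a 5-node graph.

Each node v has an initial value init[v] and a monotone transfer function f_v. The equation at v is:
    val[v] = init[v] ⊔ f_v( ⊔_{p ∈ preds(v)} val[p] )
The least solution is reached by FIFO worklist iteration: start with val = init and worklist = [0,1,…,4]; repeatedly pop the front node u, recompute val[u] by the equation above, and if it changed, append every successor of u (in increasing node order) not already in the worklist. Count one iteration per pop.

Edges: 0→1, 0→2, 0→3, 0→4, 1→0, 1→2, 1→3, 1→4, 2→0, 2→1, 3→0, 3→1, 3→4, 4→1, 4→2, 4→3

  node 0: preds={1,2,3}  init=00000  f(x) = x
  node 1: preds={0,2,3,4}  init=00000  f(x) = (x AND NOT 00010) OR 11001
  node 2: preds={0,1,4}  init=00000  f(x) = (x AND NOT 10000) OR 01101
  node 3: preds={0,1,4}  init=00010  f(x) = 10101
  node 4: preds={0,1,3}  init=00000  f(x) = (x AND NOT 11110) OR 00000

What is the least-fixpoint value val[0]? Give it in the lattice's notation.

11111

Worklist (11 pops):
  #1 pop 0: in=00010 → 00010 (was 00000); enqueue []
  #2 pop 1: in=00010 → 11001 (was 00000); enqueue [0]
  #3 pop 2: in=11011 → 01111 (was 00000); enqueue [1]
  #4 pop 3: in=11011 → 10111 (was 00010); enqueue []
  #5 pop 4: in=11111 → 00001 (was 00000); enqueue [2,3]
  #6 pop 0: in=11111 → 11111 (was 00010); enqueue [4]
  #7 pop 1: in=11111 → 11101 (was 11001); enqueue [0]
  #8 pop 2: in=11111 → 01111 (no change)
  #9 pop 3: in=11111 → 10111 (no change)
  #10 pop 4: in=11111 → 00001 (no change)
  #11 pop 0: in=11111 → 11111 (no change)

Fixpoint:
  val[0] = 11111
  val[1] = 11101
  val[2] = 01111
  val[3] = 10111
  val[4] = 00001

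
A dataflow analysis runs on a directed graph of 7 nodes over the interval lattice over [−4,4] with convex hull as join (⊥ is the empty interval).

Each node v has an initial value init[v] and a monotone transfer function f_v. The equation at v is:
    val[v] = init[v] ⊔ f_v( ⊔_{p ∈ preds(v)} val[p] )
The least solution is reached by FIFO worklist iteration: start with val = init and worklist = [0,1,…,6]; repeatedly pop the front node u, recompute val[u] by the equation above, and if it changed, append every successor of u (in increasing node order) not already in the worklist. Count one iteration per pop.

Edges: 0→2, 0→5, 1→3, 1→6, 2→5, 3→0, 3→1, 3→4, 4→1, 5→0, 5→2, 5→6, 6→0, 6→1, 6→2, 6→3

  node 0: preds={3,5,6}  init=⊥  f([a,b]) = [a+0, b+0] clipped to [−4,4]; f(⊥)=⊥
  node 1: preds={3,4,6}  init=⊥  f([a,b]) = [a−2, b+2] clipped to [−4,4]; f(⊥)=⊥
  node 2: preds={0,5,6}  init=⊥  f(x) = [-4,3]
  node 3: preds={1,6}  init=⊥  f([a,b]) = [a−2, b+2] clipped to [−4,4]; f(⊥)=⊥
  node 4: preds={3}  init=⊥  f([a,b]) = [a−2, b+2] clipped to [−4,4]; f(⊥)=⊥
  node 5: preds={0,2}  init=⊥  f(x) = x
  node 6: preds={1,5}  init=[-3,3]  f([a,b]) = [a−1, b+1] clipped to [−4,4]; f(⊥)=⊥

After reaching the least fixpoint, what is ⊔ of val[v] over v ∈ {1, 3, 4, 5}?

[-4,4]

Worklist (15 pops):
  #1 pop 0: in=[-3,3] → [-3,3] (was ⊥); enqueue []
  #2 pop 1: in=[-3,3] → [-4,4] (was ⊥); enqueue []
  #3 pop 2: in=[-3,3] → [-4,3] (was ⊥); enqueue []
  #4 pop 3: in=[-4,4] → [-4,4] (was ⊥); enqueue [0,1]
  #5 pop 4: in=[-4,4] → [-4,4] (was ⊥); enqueue []
  #6 pop 5: in=[-4,3] → [-4,3] (was ⊥); enqueue [2]
  #7 pop 6: in=[-4,4] → [-4,4] (was [-3,3]); enqueue [3]
  #8 pop 0: in=[-4,4] → [-4,4] (was [-3,3]); enqueue [5]
  #9 pop 1: in=[-4,4] → [-4,4] (no change)
  #10 pop 2: in=[-4,4] → [-4,3] (no change)
  #11 pop 3: in=[-4,4] → [-4,4] (no change)
  #12 pop 5: in=[-4,4] → [-4,4] (was [-4,3]); enqueue [0,2,6]
  #13 pop 0: in=[-4,4] → [-4,4] (no change)
  #14 pop 2: in=[-4,4] → [-4,3] (no change)
  #15 pop 6: in=[-4,4] → [-4,4] (no change)

Fixpoint:
  val[0] = [-4,4]
  val[1] = [-4,4]
  val[2] = [-4,3]
  val[3] = [-4,4]
  val[4] = [-4,4]
  val[5] = [-4,4]
  val[6] = [-4,4]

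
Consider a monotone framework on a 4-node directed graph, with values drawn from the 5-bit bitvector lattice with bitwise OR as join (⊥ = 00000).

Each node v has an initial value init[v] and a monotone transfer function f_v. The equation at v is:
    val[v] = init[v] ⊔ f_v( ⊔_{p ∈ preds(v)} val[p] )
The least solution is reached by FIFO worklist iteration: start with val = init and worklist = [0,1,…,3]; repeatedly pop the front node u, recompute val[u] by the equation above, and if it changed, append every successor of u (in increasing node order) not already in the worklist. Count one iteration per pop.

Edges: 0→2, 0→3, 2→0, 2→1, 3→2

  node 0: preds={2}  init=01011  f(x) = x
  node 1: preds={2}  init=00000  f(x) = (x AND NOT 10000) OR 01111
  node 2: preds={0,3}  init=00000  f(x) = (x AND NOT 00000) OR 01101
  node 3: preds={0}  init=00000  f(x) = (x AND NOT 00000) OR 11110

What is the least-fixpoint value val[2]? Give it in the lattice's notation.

Trace (12 dequeues):
  [1] u=0 | in 00000 | out 01011 | ==
  [2] u=1 | in 00000 | out 01111 | prev 00000 | push {}
  [3] u=2 | in 01011 | out 01111 | prev 00000 | push {0,1}
  [4] u=3 | in 01011 | out 11111 | prev 00000 | push {2}
  [5] u=0 | in 01111 | out 01111 | prev 01011 | push {3}
  [6] u=1 | in 01111 | out 01111 | ==
  [7] u=2 | in 11111 | out 11111 | prev 01111 | push {0,1}
  [8] u=3 | in 01111 | out 11111 | ==
  [9] u=0 | in 11111 | out 11111 | prev 01111 | push {2,3}
  [10] u=1 | in 11111 | out 01111 | ==
  [11] u=2 | in 11111 | out 11111 | ==
  [12] u=3 | in 11111 | out 11111 | ==

Converged values:
  [0] 11111
  [1] 01111
  [2] 11111
  [3] 11111

11111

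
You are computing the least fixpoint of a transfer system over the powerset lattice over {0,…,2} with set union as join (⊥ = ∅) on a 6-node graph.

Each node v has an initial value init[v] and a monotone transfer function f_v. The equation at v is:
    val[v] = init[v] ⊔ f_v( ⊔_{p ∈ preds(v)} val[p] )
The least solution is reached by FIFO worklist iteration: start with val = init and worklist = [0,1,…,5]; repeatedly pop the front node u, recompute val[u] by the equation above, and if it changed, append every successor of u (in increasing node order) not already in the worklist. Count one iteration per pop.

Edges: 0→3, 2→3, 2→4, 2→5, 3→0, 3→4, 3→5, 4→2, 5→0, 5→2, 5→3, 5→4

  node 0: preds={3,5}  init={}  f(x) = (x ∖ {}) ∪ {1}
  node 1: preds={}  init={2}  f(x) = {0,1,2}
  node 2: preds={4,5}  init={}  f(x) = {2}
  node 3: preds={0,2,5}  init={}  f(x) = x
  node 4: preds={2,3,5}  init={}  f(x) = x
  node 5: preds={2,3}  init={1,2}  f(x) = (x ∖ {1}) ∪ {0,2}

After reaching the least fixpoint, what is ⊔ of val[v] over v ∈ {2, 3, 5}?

Trace (13 dequeues):
  [1] u=0 | in {1,2} | out {1,2} | prev {} | push {}
  [2] u=1 | in {} | out {0,1,2} | prev {2} | push {}
  [3] u=2 | in {1,2} | out {2} | prev {} | push {}
  [4] u=3 | in {1,2} | out {1,2} | prev {} | push {0}
  [5] u=4 | in {1,2} | out {1,2} | prev {} | push {2}
  [6] u=5 | in {1,2} | out {0,1,2} | prev {1,2} | push {3,4}
  [7] u=0 | in {0,1,2} | out {0,1,2} | prev {1,2} | push {}
  [8] u=2 | in {0,1,2} | out {2} | ==
  [9] u=3 | in {0,1,2} | out {0,1,2} | prev {1,2} | push {0,5}
  [10] u=4 | in {0,1,2} | out {0,1,2} | prev {1,2} | push {2}
  [11] u=0 | in {0,1,2} | out {0,1,2} | ==
  [12] u=5 | in {0,1,2} | out {0,1,2} | ==
  [13] u=2 | in {0,1,2} | out {2} | ==

Converged values:
  [0] {0,1,2}
  [1] {0,1,2}
  [2] {2}
  [3] {0,1,2}
  [4] {0,1,2}
  [5] {0,1,2}

{0,1,2}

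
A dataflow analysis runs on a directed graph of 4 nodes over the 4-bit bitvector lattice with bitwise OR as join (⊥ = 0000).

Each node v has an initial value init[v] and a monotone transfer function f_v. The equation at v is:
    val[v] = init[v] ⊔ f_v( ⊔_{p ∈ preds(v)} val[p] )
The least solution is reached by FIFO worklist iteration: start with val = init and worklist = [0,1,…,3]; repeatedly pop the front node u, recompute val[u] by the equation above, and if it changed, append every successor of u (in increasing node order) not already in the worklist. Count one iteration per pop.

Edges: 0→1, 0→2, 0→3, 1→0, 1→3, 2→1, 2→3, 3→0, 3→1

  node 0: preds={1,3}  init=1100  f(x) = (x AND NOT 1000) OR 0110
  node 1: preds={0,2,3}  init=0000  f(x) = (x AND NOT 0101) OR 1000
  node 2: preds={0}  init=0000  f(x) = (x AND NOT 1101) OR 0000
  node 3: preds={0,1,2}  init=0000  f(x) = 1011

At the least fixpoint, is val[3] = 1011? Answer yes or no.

Iteration log — 8 steps:
  step 1. node 0  ⊔preds=0000  new=1110  old=1100  +wl: 
  step 2. node 1  ⊔preds=1110  new=1010  old=0000  +wl: 0
  step 3. node 2  ⊔preds=1110  new=0010  old=0000  +wl: 1
  step 4. node 3  ⊔preds=1110  new=1011  old=0000  +wl: 
  step 5. node 0  ⊔preds=1011  new=1111  old=1110  +wl: 2,3
  step 6. node 1  ⊔preds=1111  new=1010  stable
  step 7. node 2  ⊔preds=1111  new=0010  stable
  step 8. node 3  ⊔preds=1111  new=1011  stable

Least fixpoint reached:
  node 0: 1111
  node 1: 1010
  node 2: 0010
  node 3: 1011

yes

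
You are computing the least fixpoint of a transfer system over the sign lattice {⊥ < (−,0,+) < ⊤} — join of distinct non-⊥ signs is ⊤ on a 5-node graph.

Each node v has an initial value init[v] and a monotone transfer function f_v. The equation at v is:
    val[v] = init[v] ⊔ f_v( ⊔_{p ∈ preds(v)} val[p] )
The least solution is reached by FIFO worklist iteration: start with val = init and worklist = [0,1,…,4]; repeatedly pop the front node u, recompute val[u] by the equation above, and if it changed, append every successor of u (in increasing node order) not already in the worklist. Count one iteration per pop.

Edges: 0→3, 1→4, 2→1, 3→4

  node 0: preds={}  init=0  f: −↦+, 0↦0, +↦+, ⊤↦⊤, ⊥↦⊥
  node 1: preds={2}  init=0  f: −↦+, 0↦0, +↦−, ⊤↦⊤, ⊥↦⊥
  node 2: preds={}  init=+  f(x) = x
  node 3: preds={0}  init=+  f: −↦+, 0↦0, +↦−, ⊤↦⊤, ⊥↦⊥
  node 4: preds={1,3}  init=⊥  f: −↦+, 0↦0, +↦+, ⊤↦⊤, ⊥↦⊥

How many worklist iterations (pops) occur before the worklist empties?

Iteration log — 5 steps:
  step 1. node 0  ⊔preds=⊥  new=0  stable
  step 2. node 1  ⊔preds=+  new=⊤  old=0  +wl: 
  step 3. node 2  ⊔preds=⊥  new=+  stable
  step 4. node 3  ⊔preds=0  new=⊤  old=+  +wl: 
  step 5. node 4  ⊔preds=⊤  new=⊤  old=⊥  +wl: 

Least fixpoint reached:
  node 0: 0
  node 1: ⊤
  node 2: +
  node 3: ⊤
  node 4: ⊤

5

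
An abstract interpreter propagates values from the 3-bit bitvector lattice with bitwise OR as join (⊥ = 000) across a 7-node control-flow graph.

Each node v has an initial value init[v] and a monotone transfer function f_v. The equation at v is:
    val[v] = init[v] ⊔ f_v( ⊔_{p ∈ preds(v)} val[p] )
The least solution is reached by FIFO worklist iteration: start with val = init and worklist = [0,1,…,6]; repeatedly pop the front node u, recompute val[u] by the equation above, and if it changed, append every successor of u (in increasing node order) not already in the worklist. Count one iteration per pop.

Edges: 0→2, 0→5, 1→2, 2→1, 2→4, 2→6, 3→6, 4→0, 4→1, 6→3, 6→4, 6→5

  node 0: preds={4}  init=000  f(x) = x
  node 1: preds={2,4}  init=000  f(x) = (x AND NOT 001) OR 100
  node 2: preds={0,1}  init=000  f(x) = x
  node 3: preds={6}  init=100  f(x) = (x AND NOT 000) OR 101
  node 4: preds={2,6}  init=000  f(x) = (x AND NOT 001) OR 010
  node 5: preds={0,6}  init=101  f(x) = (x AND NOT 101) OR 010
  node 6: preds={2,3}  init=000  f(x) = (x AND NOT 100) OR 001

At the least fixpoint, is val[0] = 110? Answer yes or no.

Trace (20 dequeues):
  [1] u=0 | in 000 | out 000 | ==
  [2] u=1 | in 000 | out 100 | prev 000 | push {}
  [3] u=2 | in 100 | out 100 | prev 000 | push {1}
  [4] u=3 | in 000 | out 101 | prev 100 | push {}
  [5] u=4 | in 100 | out 110 | prev 000 | push {0}
  [6] u=5 | in 000 | out 111 | prev 101 | push {}
  [7] u=6 | in 101 | out 001 | prev 000 | push {3,4,5}
  [8] u=1 | in 110 | out 110 | prev 100 | push {2}
  [9] u=0 | in 110 | out 110 | prev 000 | push {}
  [10] u=3 | in 001 | out 101 | ==
  [11] u=4 | in 101 | out 110 | ==
  [12] u=5 | in 111 | out 111 | ==
  [13] u=2 | in 110 | out 110 | prev 100 | push {1,4,6}
  [14] u=1 | in 110 | out 110 | ==
  [15] u=4 | in 111 | out 110 | ==
  [16] u=6 | in 111 | out 011 | prev 001 | push {3,4,5}
  [17] u=3 | in 011 | out 111 | prev 101 | push {6}
  [18] u=4 | in 111 | out 110 | ==
  [19] u=5 | in 111 | out 111 | ==
  [20] u=6 | in 111 | out 011 | ==

Converged values:
  [0] 110
  [1] 110
  [2] 110
  [3] 111
  [4] 110
  [5] 111
  [6] 011

yes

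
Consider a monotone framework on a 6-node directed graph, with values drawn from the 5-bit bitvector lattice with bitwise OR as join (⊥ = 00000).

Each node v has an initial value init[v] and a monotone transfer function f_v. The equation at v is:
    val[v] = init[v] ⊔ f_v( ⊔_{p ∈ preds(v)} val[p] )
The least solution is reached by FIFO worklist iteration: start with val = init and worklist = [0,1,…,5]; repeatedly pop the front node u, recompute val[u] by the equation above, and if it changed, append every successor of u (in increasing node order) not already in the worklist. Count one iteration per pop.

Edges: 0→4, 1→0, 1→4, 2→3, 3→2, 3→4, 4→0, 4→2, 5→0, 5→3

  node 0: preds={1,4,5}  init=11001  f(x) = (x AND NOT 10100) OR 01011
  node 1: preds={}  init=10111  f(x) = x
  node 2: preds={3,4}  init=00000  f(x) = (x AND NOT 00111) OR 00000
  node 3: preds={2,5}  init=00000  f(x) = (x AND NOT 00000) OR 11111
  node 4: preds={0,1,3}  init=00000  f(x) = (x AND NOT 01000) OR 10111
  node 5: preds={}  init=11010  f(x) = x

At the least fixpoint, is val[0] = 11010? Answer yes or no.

no

Worklist (9 pops):
  #1 pop 0: in=11111 → 11011 (was 11001); enqueue []
  #2 pop 1: in=00000 → 10111 (no change)
  #3 pop 2: in=00000 → 00000 (no change)
  #4 pop 3: in=11010 → 11111 (was 00000); enqueue [2]
  #5 pop 4: in=11111 → 10111 (was 00000); enqueue [0]
  #6 pop 5: in=00000 → 11010 (no change)
  #7 pop 2: in=11111 → 11000 (was 00000); enqueue [3]
  #8 pop 0: in=11111 → 11011 (no change)
  #9 pop 3: in=11010 → 11111 (no change)

Fixpoint:
  val[0] = 11011
  val[1] = 10111
  val[2] = 11000
  val[3] = 11111
  val[4] = 10111
  val[5] = 11010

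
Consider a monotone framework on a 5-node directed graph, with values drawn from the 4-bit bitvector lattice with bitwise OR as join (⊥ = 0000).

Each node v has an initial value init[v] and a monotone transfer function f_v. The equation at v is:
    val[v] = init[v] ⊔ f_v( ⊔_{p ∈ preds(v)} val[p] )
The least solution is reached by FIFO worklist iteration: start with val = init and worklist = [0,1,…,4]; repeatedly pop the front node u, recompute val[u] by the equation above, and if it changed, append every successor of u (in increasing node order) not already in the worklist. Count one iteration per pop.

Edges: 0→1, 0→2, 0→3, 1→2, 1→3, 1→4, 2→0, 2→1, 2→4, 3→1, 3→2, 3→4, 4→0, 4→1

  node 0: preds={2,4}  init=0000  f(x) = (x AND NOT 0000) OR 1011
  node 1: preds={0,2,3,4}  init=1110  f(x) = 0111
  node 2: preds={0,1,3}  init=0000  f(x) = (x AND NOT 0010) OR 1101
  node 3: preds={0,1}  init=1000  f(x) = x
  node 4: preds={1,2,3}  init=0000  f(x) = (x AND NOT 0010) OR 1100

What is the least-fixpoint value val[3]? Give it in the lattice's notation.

1111

Iteration log — 9 steps:
  step 1. node 0  ⊔preds=0000  new=1011  old=0000  +wl: 
  step 2. node 1  ⊔preds=1011  new=1111  old=1110  +wl: 
  step 3. node 2  ⊔preds=1111  new=1101  old=0000  +wl: 0,1
  step 4. node 3  ⊔preds=1111  new=1111  old=1000  +wl: 2
  step 5. node 4  ⊔preds=1111  new=1101  old=0000  +wl: 
  step 6. node 0  ⊔preds=1101  new=1111  old=1011  +wl: 3
  step 7. node 1  ⊔preds=1111  new=1111  stable
  step 8. node 2  ⊔preds=1111  new=1101  stable
  step 9. node 3  ⊔preds=1111  new=1111  stable

Least fixpoint reached:
  node 0: 1111
  node 1: 1111
  node 2: 1101
  node 3: 1111
  node 4: 1101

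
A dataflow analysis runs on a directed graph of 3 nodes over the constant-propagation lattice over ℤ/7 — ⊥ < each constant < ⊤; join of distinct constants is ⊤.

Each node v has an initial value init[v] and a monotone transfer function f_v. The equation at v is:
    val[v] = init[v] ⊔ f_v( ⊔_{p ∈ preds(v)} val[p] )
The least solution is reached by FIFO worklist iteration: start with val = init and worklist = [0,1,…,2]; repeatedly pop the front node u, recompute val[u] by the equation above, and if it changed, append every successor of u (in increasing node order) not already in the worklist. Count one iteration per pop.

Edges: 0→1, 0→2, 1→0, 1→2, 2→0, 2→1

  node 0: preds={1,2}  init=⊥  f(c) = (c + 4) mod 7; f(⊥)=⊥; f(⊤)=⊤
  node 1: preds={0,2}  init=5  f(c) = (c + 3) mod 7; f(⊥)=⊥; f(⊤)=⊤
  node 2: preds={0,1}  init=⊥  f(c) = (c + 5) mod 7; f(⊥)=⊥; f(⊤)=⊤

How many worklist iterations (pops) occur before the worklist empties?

7

Iteration log — 7 steps:
  step 1. node 0  ⊔preds=5  new=2  old=⊥  +wl: 
  step 2. node 1  ⊔preds=2  new=5  stable
  step 3. node 2  ⊔preds=⊤  new=⊤  old=⊥  +wl: 0,1
  step 4. node 0  ⊔preds=⊤  new=⊤  old=2  +wl: 2
  step 5. node 1  ⊔preds=⊤  new=⊤  old=5  +wl: 0
  step 6. node 2  ⊔preds=⊤  new=⊤  stable
  step 7. node 0  ⊔preds=⊤  new=⊤  stable

Least fixpoint reached:
  node 0: ⊤
  node 1: ⊤
  node 2: ⊤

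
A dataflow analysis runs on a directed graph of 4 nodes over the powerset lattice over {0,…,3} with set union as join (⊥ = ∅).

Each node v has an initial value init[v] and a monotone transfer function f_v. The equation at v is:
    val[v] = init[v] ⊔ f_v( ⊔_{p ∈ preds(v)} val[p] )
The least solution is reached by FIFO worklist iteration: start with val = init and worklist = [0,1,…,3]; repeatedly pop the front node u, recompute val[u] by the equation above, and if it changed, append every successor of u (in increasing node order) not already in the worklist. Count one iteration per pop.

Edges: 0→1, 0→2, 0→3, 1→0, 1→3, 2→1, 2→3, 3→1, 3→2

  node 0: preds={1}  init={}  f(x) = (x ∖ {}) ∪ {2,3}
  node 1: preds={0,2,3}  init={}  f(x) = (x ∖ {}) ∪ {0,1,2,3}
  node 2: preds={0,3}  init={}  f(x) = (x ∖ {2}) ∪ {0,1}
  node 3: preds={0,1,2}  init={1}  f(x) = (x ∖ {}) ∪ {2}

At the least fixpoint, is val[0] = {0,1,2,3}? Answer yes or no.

Iteration log — 8 steps:
  step 1. node 0  ⊔preds={}  new={2,3}  old={}  +wl: 
  step 2. node 1  ⊔preds={1,2,3}  new={0,1,2,3}  old={}  +wl: 0
  step 3. node 2  ⊔preds={1,2,3}  new={0,1,3}  old={}  +wl: 1
  step 4. node 3  ⊔preds={0,1,2,3}  new={0,1,2,3}  old={1}  +wl: 2
  step 5. node 0  ⊔preds={0,1,2,3}  new={0,1,2,3}  old={2,3}  +wl: 3
  step 6. node 1  ⊔preds={0,1,2,3}  new={0,1,2,3}  stable
  step 7. node 2  ⊔preds={0,1,2,3}  new={0,1,3}  stable
  step 8. node 3  ⊔preds={0,1,2,3}  new={0,1,2,3}  stable

Least fixpoint reached:
  node 0: {0,1,2,3}
  node 1: {0,1,2,3}
  node 2: {0,1,3}
  node 3: {0,1,2,3}

yes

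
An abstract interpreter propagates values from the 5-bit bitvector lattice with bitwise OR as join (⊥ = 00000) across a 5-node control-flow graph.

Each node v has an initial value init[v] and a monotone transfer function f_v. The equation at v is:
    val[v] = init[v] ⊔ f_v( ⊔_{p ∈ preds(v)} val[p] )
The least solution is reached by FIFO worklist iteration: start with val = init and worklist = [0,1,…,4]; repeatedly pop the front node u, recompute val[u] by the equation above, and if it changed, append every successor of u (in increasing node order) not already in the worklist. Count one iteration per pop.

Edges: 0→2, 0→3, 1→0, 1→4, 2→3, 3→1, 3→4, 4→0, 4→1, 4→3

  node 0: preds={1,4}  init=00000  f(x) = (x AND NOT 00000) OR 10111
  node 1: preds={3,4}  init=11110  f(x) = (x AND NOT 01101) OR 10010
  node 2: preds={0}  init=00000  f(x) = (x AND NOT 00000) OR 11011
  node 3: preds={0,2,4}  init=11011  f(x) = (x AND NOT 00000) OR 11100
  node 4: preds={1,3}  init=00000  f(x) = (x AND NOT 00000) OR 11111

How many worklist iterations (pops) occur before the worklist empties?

8

Worklist (8 pops):
  #1 pop 0: in=11110 → 11111 (was 00000); enqueue []
  #2 pop 1: in=11011 → 11110 (no change)
  #3 pop 2: in=11111 → 11111 (was 00000); enqueue []
  #4 pop 3: in=11111 → 11111 (was 11011); enqueue [1]
  #5 pop 4: in=11111 → 11111 (was 00000); enqueue [0,3]
  #6 pop 1: in=11111 → 11110 (no change)
  #7 pop 0: in=11111 → 11111 (no change)
  #8 pop 3: in=11111 → 11111 (no change)

Fixpoint:
  val[0] = 11111
  val[1] = 11110
  val[2] = 11111
  val[3] = 11111
  val[4] = 11111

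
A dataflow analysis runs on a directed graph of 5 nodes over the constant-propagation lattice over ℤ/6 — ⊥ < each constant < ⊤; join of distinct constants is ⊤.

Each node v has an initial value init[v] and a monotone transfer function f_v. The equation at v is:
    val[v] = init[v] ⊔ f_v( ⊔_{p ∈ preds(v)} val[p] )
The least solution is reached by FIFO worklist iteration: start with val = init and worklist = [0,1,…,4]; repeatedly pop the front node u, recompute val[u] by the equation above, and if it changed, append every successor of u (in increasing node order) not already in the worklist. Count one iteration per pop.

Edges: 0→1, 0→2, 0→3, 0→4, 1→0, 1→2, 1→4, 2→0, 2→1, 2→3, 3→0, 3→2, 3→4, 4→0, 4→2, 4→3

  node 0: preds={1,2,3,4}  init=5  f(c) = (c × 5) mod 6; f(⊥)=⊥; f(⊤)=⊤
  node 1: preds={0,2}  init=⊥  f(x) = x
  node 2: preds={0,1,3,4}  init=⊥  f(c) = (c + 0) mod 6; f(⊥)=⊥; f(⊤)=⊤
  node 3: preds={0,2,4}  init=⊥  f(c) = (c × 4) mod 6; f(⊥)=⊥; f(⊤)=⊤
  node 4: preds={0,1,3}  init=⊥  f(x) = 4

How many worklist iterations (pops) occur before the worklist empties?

13

Worklist (13 pops):
  #1 pop 0: in=⊥ → 5 (no change)
  #2 pop 1: in=5 → 5 (was ⊥); enqueue [0]
  #3 pop 2: in=5 → 5 (was ⊥); enqueue [1]
  #4 pop 3: in=5 → 2 (was ⊥); enqueue [2]
  #5 pop 4: in=⊤ → 4 (was ⊥); enqueue [3]
  #6 pop 0: in=⊤ → ⊤ (was 5); enqueue [4]
  #7 pop 1: in=⊤ → ⊤ (was 5); enqueue [0]
  #8 pop 2: in=⊤ → ⊤ (was 5); enqueue [1]
  #9 pop 3: in=⊤ → ⊤ (was 2); enqueue [2]
  #10 pop 4: in=⊤ → 4 (no change)
  #11 pop 0: in=⊤ → ⊤ (no change)
  #12 pop 1: in=⊤ → ⊤ (no change)
  #13 pop 2: in=⊤ → ⊤ (no change)

Fixpoint:
  val[0] = ⊤
  val[1] = ⊤
  val[2] = ⊤
  val[3] = ⊤
  val[4] = 4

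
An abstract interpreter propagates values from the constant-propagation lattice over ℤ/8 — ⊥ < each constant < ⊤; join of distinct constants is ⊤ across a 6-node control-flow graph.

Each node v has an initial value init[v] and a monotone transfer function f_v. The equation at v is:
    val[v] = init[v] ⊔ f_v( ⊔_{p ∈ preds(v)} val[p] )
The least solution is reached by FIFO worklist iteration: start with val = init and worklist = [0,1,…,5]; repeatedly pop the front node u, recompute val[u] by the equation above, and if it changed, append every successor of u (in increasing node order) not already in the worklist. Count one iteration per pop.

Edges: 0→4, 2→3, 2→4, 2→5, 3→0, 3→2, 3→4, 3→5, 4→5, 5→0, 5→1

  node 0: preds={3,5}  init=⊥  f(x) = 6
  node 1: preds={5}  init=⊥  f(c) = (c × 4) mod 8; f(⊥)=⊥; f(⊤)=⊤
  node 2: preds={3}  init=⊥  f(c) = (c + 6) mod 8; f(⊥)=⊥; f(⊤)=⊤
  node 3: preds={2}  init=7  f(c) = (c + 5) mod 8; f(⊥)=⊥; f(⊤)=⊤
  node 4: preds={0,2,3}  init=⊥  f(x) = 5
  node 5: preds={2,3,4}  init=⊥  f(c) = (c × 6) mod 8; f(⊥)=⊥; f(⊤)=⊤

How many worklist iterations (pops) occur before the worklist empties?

Trace (12 dequeues):
  [1] u=0 | in 7 | out 6 | prev ⊥ | push {}
  [2] u=1 | in ⊥ | out ⊥ | ==
  [3] u=2 | in 7 | out 5 | prev ⊥ | push {}
  [4] u=3 | in 5 | out ⊤ | prev 7 | push {0,2}
  [5] u=4 | in ⊤ | out 5 | prev ⊥ | push {}
  [6] u=5 | in ⊤ | out ⊤ | prev ⊥ | push {1}
  [7] u=0 | in ⊤ | out 6 | ==
  [8] u=2 | in ⊤ | out ⊤ | prev 5 | push {3,4,5}
  [9] u=1 | in ⊤ | out ⊤ | prev ⊥ | push {}
  [10] u=3 | in ⊤ | out ⊤ | ==
  [11] u=4 | in ⊤ | out 5 | ==
  [12] u=5 | in ⊤ | out ⊤ | ==

Converged values:
  [0] 6
  [1] ⊤
  [2] ⊤
  [3] ⊤
  [4] 5
  [5] ⊤

12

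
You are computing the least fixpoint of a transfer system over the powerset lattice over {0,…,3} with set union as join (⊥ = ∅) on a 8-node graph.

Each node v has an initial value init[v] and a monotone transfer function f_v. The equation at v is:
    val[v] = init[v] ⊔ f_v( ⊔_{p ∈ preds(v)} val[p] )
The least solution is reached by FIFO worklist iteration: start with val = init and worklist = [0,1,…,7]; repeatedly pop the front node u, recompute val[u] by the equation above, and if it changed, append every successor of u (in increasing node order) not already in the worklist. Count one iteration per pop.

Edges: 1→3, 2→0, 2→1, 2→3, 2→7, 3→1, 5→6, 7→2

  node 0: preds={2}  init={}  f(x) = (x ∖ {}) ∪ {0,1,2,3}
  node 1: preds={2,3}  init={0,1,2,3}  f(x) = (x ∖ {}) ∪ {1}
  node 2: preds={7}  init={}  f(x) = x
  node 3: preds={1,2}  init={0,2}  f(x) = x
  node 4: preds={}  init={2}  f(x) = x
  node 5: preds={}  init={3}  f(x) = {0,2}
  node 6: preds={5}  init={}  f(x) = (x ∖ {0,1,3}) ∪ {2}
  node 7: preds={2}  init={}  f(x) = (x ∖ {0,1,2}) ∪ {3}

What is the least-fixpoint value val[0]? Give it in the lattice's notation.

Iteration log — 14 steps:
  step 1. node 0  ⊔preds={}  new={0,1,2,3}  old={}  +wl: 
  step 2. node 1  ⊔preds={0,2}  new={0,1,2,3}  stable
  step 3. node 2  ⊔preds={}  new={}  stable
  step 4. node 3  ⊔preds={0,1,2,3}  new={0,1,2,3}  old={0,2}  +wl: 1
  step 5. node 4  ⊔preds={}  new={2}  stable
  step 6. node 5  ⊔preds={}  new={0,2,3}  old={3}  +wl: 
  step 7. node 6  ⊔preds={0,2,3}  new={2}  old={}  +wl: 
  step 8. node 7  ⊔preds={}  new={3}  old={}  +wl: 2
  step 9. node 1  ⊔preds={0,1,2,3}  new={0,1,2,3}  stable
  step 10. node 2  ⊔preds={3}  new={3}  old={}  +wl: 0,1,3,7
  step 11. node 0  ⊔preds={3}  new={0,1,2,3}  stable
  step 12. node 1  ⊔preds={0,1,2,3}  new={0,1,2,3}  stable
  step 13. node 3  ⊔preds={0,1,2,3}  new={0,1,2,3}  stable
  step 14. node 7  ⊔preds={3}  new={3}  stable

Least fixpoint reached:
  node 0: {0,1,2,3}
  node 1: {0,1,2,3}
  node 2: {3}
  node 3: {0,1,2,3}
  node 4: {2}
  node 5: {0,2,3}
  node 6: {2}
  node 7: {3}

{0,1,2,3}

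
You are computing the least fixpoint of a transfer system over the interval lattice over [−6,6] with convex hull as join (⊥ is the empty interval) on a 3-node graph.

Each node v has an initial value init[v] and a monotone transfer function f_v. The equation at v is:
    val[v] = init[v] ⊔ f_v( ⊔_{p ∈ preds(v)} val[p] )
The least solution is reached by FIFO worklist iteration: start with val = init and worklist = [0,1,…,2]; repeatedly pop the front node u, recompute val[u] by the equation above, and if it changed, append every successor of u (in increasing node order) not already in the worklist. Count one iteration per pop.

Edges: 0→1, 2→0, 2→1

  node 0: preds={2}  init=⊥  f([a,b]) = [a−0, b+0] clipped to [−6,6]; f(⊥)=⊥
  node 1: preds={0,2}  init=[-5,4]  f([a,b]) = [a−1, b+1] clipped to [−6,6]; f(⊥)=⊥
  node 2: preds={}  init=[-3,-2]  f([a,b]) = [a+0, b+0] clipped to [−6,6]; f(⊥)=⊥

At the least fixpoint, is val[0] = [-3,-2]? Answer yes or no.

yes

Trace (3 dequeues):
  [1] u=0 | in [-3,-2] | out [-3,-2] | prev ⊥ | push {}
  [2] u=1 | in [-3,-2] | out [-5,4] | ==
  [3] u=2 | in ⊥ | out [-3,-2] | ==

Converged values:
  [0] [-3,-2]
  [1] [-5,4]
  [2] [-3,-2]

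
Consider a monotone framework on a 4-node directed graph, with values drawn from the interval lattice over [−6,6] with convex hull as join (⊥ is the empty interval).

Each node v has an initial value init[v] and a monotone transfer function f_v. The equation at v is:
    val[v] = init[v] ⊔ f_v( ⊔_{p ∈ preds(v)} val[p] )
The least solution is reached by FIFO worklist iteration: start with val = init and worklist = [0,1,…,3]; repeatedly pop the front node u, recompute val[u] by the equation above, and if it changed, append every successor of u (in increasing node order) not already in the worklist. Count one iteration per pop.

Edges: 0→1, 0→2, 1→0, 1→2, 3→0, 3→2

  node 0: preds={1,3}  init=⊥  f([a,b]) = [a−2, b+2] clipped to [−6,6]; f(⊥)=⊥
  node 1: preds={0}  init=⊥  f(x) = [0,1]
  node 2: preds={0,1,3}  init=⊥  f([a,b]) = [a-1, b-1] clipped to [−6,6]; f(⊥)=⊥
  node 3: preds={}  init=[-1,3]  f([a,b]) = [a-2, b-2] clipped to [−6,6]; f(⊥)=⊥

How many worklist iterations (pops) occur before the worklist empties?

5

Worklist (5 pops):
  #1 pop 0: in=[-1,3] → [-3,5] (was ⊥); enqueue []
  #2 pop 1: in=[-3,5] → [0,1] (was ⊥); enqueue [0]
  #3 pop 2: in=[-3,5] → [-4,4] (was ⊥); enqueue []
  #4 pop 3: in=⊥ → [-1,3] (no change)
  #5 pop 0: in=[-1,3] → [-3,5] (no change)

Fixpoint:
  val[0] = [-3,5]
  val[1] = [0,1]
  val[2] = [-4,4]
  val[3] = [-1,3]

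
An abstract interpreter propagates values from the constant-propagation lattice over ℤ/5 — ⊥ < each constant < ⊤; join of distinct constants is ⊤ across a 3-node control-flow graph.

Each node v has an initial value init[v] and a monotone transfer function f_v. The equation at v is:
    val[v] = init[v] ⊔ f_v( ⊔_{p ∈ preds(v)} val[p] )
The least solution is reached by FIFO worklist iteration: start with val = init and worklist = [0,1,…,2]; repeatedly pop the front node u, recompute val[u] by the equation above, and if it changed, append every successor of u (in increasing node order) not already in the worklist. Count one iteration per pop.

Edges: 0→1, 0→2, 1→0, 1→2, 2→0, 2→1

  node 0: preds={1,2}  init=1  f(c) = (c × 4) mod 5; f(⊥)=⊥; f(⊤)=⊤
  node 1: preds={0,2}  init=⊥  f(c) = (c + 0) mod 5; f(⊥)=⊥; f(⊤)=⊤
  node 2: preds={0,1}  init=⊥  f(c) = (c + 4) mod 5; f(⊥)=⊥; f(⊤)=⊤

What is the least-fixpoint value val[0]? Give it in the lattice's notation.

⊤

Worklist (8 pops):
  #1 pop 0: in=⊥ → 1 (no change)
  #2 pop 1: in=1 → 1 (was ⊥); enqueue [0]
  #3 pop 2: in=1 → 0 (was ⊥); enqueue [1]
  #4 pop 0: in=⊤ → ⊤ (was 1); enqueue [2]
  #5 pop 1: in=⊤ → ⊤ (was 1); enqueue [0]
  #6 pop 2: in=⊤ → ⊤ (was 0); enqueue [1]
  #7 pop 0: in=⊤ → ⊤ (no change)
  #8 pop 1: in=⊤ → ⊤ (no change)

Fixpoint:
  val[0] = ⊤
  val[1] = ⊤
  val[2] = ⊤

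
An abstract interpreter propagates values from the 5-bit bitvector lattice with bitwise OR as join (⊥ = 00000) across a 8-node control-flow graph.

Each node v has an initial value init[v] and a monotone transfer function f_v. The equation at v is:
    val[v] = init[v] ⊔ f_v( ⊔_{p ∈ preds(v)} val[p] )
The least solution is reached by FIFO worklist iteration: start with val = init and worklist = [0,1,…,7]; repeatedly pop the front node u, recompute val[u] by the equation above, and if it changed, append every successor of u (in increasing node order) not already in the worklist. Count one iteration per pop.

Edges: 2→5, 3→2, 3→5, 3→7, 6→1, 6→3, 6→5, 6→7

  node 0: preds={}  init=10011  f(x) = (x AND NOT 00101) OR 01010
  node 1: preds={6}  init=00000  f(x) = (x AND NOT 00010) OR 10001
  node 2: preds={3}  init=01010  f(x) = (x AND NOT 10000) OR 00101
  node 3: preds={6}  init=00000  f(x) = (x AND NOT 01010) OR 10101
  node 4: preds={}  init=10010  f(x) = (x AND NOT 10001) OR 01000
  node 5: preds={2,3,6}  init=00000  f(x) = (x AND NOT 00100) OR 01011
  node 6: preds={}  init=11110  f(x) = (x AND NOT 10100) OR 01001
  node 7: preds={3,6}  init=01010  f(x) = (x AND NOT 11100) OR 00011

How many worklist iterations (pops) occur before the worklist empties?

Trace (12 dequeues):
  [1] u=0 | in 00000 | out 11011 | prev 10011 | push {}
  [2] u=1 | in 11110 | out 11101 | prev 00000 | push {}
  [3] u=2 | in 00000 | out 01111 | prev 01010 | push {}
  [4] u=3 | in 11110 | out 10101 | prev 00000 | push {2}
  [5] u=4 | in 00000 | out 11010 | prev 10010 | push {}
  [6] u=5 | in 11111 | out 11011 | prev 00000 | push {}
  [7] u=6 | in 00000 | out 11111 | prev 11110 | push {1,3,5}
  [8] u=7 | in 11111 | out 01011 | prev 01010 | push {}
  [9] u=2 | in 10101 | out 01111 | ==
  [10] u=1 | in 11111 | out 11101 | ==
  [11] u=3 | in 11111 | out 10101 | ==
  [12] u=5 | in 11111 | out 11011 | ==

Converged values:
  [0] 11011
  [1] 11101
  [2] 01111
  [3] 10101
  [4] 11010
  [5] 11011
  [6] 11111
  [7] 01011

12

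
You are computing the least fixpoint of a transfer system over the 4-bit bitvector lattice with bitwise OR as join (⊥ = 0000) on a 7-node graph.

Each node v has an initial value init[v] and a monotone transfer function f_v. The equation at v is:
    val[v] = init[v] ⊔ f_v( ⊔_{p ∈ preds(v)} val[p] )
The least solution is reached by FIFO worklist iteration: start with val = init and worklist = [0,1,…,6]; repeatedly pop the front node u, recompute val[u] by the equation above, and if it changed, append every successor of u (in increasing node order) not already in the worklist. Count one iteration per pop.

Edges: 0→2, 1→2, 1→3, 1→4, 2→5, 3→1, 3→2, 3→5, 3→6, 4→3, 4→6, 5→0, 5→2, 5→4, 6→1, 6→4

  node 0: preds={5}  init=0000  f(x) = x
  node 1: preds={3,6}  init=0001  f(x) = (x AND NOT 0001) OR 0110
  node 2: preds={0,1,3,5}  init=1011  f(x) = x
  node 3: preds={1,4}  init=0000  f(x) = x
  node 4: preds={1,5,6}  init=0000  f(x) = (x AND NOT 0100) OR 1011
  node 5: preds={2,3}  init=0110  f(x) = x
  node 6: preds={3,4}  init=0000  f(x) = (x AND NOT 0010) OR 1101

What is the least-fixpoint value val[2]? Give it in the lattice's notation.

Iteration log — 16 steps:
  step 1. node 0  ⊔preds=0110  new=0110  old=0000  +wl: 
  step 2. node 1  ⊔preds=0000  new=0111  old=0001  +wl: 
  step 3. node 2  ⊔preds=0111  new=1111  old=1011  +wl: 
  step 4. node 3  ⊔preds=0111  new=0111  old=0000  +wl: 1,2
  step 5. node 4  ⊔preds=0111  new=1011  old=0000  +wl: 3
  step 6. node 5  ⊔preds=1111  new=1111  old=0110  +wl: 0,4
  step 7. node 6  ⊔preds=1111  new=1101  old=0000  +wl: 
  step 8. node 1  ⊔preds=1111  new=1111  old=0111  +wl: 
  step 9. node 2  ⊔preds=1111  new=1111  stable
  step 10. node 3  ⊔preds=1111  new=1111  old=0111  +wl: 1,2,5,6
  step 11. node 0  ⊔preds=1111  new=1111  old=0110  +wl: 
  step 12. node 4  ⊔preds=1111  new=1011  stable
  step 13. node 1  ⊔preds=1111  new=1111  stable
  step 14. node 2  ⊔preds=1111  new=1111  stable
  step 15. node 5  ⊔preds=1111  new=1111  stable
  step 16. node 6  ⊔preds=1111  new=1101  stable

Least fixpoint reached:
  node 0: 1111
  node 1: 1111
  node 2: 1111
  node 3: 1111
  node 4: 1011
  node 5: 1111
  node 6: 1101

1111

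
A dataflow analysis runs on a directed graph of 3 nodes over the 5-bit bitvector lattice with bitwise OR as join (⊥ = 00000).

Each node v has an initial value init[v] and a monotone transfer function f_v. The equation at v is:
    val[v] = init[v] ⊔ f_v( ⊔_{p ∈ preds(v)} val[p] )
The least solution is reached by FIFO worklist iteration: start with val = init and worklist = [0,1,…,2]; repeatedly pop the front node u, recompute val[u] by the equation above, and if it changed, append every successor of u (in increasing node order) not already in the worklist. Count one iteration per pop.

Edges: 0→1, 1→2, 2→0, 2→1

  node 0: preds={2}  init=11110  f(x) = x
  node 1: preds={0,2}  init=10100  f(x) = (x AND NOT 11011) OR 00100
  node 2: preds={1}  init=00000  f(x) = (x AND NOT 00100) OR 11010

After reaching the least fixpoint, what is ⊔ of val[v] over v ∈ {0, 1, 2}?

11110

Worklist (5 pops):
  #1 pop 0: in=00000 → 11110 (no change)
  #2 pop 1: in=11110 → 10100 (no change)
  #3 pop 2: in=10100 → 11010 (was 00000); enqueue [0,1]
  #4 pop 0: in=11010 → 11110 (no change)
  #5 pop 1: in=11110 → 10100 (no change)

Fixpoint:
  val[0] = 11110
  val[1] = 10100
  val[2] = 11010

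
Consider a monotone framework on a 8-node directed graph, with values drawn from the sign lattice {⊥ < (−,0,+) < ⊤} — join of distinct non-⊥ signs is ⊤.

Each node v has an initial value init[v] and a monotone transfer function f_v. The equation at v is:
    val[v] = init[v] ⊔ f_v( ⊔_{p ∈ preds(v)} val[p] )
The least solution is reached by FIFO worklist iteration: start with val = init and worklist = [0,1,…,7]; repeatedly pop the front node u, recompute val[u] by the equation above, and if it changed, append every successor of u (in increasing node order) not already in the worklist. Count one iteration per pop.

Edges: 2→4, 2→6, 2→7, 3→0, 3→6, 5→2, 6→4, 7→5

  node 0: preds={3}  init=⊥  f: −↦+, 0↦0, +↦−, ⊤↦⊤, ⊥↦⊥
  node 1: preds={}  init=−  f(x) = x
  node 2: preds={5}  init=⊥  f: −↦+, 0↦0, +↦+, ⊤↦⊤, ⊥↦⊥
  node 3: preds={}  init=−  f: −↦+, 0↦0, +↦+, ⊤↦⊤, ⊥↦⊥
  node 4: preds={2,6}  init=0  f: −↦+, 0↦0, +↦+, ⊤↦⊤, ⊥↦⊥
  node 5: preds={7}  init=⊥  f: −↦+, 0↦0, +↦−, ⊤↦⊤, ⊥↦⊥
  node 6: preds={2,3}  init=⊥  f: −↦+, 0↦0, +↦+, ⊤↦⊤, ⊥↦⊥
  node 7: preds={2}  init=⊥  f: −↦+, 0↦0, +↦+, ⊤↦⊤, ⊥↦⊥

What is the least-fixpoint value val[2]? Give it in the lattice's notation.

⊥

Trace (9 dequeues):
  [1] u=0 | in − | out + | prev ⊥ | push {}
  [2] u=1 | in ⊥ | out − | ==
  [3] u=2 | in ⊥ | out ⊥ | ==
  [4] u=3 | in ⊥ | out − | ==
  [5] u=4 | in ⊥ | out 0 | ==
  [6] u=5 | in ⊥ | out ⊥ | ==
  [7] u=6 | in − | out + | prev ⊥ | push {4}
  [8] u=7 | in ⊥ | out ⊥ | ==
  [9] u=4 | in + | out ⊤ | prev 0 | push {}

Converged values:
  [0] +
  [1] −
  [2] ⊥
  [3] −
  [4] ⊤
  [5] ⊥
  [6] +
  [7] ⊥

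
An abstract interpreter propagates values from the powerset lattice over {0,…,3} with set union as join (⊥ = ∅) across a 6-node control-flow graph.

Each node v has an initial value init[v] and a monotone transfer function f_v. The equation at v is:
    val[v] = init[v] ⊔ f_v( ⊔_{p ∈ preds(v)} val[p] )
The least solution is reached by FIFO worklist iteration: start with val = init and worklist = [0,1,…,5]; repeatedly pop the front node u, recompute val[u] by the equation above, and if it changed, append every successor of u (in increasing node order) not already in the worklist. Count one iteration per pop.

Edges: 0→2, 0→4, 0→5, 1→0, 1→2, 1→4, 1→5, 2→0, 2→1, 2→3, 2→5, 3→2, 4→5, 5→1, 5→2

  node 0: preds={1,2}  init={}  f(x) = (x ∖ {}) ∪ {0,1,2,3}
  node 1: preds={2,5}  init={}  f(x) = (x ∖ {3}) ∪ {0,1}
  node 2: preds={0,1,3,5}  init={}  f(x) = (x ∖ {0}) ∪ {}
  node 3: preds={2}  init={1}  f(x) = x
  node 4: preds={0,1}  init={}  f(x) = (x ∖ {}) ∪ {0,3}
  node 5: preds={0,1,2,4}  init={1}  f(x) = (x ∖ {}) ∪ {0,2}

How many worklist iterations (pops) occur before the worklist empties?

12

Trace (12 dequeues):
  [1] u=0 | in {} | out {0,1,2,3} | prev {} | push {}
  [2] u=1 | in {1} | out {0,1} | prev {} | push {0}
  [3] u=2 | in {0,1,2,3} | out {1,2,3} | prev {} | push {1}
  [4] u=3 | in {1,2,3} | out {1,2,3} | prev {1} | push {2}
  [5] u=4 | in {0,1,2,3} | out {0,1,2,3} | prev {} | push {}
  [6] u=5 | in {0,1,2,3} | out {0,1,2,3} | prev {1} | push {}
  [7] u=0 | in {0,1,2,3} | out {0,1,2,3} | ==
  [8] u=1 | in {0,1,2,3} | out {0,1,2} | prev {0,1} | push {0,4,5}
  [9] u=2 | in {0,1,2,3} | out {1,2,3} | ==
  [10] u=0 | in {0,1,2,3} | out {0,1,2,3} | ==
  [11] u=4 | in {0,1,2,3} | out {0,1,2,3} | ==
  [12] u=5 | in {0,1,2,3} | out {0,1,2,3} | ==

Converged values:
  [0] {0,1,2,3}
  [1] {0,1,2}
  [2] {1,2,3}
  [3] {1,2,3}
  [4] {0,1,2,3}
  [5] {0,1,2,3}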